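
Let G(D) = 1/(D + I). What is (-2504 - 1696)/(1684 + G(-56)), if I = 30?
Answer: -109200/43783 ≈ -2.4941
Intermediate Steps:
G(D) = 1/(30 + D) (G(D) = 1/(D + 30) = 1/(30 + D))
(-2504 - 1696)/(1684 + G(-56)) = (-2504 - 1696)/(1684 + 1/(30 - 56)) = -4200/(1684 + 1/(-26)) = -4200/(1684 - 1/26) = -4200/43783/26 = -4200*26/43783 = -109200/43783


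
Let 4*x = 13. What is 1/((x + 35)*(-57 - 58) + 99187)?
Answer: 4/379153 ≈ 1.0550e-5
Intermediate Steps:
x = 13/4 (x = (¼)*13 = 13/4 ≈ 3.2500)
1/((x + 35)*(-57 - 58) + 99187) = 1/((13/4 + 35)*(-57 - 58) + 99187) = 1/((153/4)*(-115) + 99187) = 1/(-17595/4 + 99187) = 1/(379153/4) = 4/379153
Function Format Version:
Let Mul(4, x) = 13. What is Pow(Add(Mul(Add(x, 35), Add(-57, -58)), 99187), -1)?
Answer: Rational(4, 379153) ≈ 1.0550e-5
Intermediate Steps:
x = Rational(13, 4) (x = Mul(Rational(1, 4), 13) = Rational(13, 4) ≈ 3.2500)
Pow(Add(Mul(Add(x, 35), Add(-57, -58)), 99187), -1) = Pow(Add(Mul(Add(Rational(13, 4), 35), Add(-57, -58)), 99187), -1) = Pow(Add(Mul(Rational(153, 4), -115), 99187), -1) = Pow(Add(Rational(-17595, 4), 99187), -1) = Pow(Rational(379153, 4), -1) = Rational(4, 379153)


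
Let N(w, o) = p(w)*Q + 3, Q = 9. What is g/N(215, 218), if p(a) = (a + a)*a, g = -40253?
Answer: -40253/832053 ≈ -0.048378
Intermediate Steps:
p(a) = 2*a**2 (p(a) = (2*a)*a = 2*a**2)
N(w, o) = 3 + 18*w**2 (N(w, o) = (2*w**2)*9 + 3 = 18*w**2 + 3 = 3 + 18*w**2)
g/N(215, 218) = -40253/(3 + 18*215**2) = -40253/(3 + 18*46225) = -40253/(3 + 832050) = -40253/832053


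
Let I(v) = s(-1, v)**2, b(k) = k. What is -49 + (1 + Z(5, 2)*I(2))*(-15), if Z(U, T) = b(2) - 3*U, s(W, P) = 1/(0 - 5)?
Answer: -281/5 ≈ -56.200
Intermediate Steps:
s(W, P) = -1/5 (s(W, P) = 1/(-5) = -1/5)
I(v) = 1/25 (I(v) = (-1/5)**2 = 1/25)
Z(U, T) = 2 - 3*U
-49 + (1 + Z(5, 2)*I(2))*(-15) = -49 + (1 + (2 - 3*5)*(1/25))*(-15) = -49 + (1 + (2 - 15)*(1/25))*(-15) = -49 + (1 - 13*1/25)*(-15) = -49 + (1 - 13/25)*(-15) = -49 + (12/25)*(-15) = -49 - 36/5 = -281/5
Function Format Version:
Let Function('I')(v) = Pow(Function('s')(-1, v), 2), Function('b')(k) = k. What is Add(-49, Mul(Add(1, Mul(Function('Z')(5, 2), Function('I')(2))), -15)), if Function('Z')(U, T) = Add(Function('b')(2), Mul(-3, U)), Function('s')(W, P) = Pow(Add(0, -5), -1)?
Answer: Rational(-281, 5) ≈ -56.200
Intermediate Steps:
Function('s')(W, P) = Rational(-1, 5) (Function('s')(W, P) = Pow(-5, -1) = Rational(-1, 5))
Function('I')(v) = Rational(1, 25) (Function('I')(v) = Pow(Rational(-1, 5), 2) = Rational(1, 25))
Function('Z')(U, T) = Add(2, Mul(-3, U))
Add(-49, Mul(Add(1, Mul(Function('Z')(5, 2), Function('I')(2))), -15)) = Add(-49, Mul(Add(1, Mul(Add(2, Mul(-3, 5)), Rational(1, 25))), -15)) = Add(-49, Mul(Add(1, Mul(Add(2, -15), Rational(1, 25))), -15)) = Add(-49, Mul(Add(1, Mul(-13, Rational(1, 25))), -15)) = Add(-49, Mul(Add(1, Rational(-13, 25)), -15)) = Add(-49, Mul(Rational(12, 25), -15)) = Add(-49, Rational(-36, 5)) = Rational(-281, 5)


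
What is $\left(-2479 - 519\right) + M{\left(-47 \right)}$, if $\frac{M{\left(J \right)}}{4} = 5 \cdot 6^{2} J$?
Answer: $-36838$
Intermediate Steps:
$M{\left(J \right)} = 720 J$ ($M{\left(J \right)} = 4 \cdot 5 \cdot 6^{2} J = 4 \cdot 5 \cdot 36 J = 4 \cdot 180 J = 720 J$)
$\left(-2479 - 519\right) + M{\left(-47 \right)} = \left(-2479 - 519\right) + 720 \left(-47\right) = -2998 - 33840 = -36838$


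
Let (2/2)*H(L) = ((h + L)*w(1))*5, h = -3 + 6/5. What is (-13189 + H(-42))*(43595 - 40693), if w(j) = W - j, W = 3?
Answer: -39545554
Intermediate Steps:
w(j) = 3 - j
h = -9/5 (h = -3 + 6*(1/5) = -3 + 6/5 = -9/5 ≈ -1.8000)
H(L) = -18 + 10*L (H(L) = ((-9/5 + L)*(3 - 1*1))*5 = ((-9/5 + L)*(3 - 1))*5 = ((-9/5 + L)*2)*5 = (-18/5 + 2*L)*5 = -18 + 10*L)
(-13189 + H(-42))*(43595 - 40693) = (-13189 + (-18 + 10*(-42)))*(43595 - 40693) = (-13189 + (-18 - 420))*2902 = (-13189 - 438)*2902 = -13627*2902 = -39545554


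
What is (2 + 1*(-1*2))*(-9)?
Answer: 0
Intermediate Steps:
(2 + 1*(-1*2))*(-9) = (2 + 1*(-2))*(-9) = (2 - 2)*(-9) = 0*(-9) = 0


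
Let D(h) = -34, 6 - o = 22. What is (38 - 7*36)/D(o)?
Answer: 107/17 ≈ 6.2941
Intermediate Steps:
o = -16 (o = 6 - 1*22 = 6 - 22 = -16)
(38 - 7*36)/D(o) = (38 - 7*36)/(-34) = (38 - 252)*(-1/34) = -214*(-1/34) = 107/17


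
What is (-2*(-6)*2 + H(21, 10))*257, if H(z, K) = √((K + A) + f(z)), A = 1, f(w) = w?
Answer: 6168 + 1028*√2 ≈ 7621.8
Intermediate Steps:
H(z, K) = √(1 + K + z) (H(z, K) = √((K + 1) + z) = √((1 + K) + z) = √(1 + K + z))
(-2*(-6)*2 + H(21, 10))*257 = (-2*(-6)*2 + √(1 + 10 + 21))*257 = (12*2 + √32)*257 = (24 + 4*√2)*257 = 6168 + 1028*√2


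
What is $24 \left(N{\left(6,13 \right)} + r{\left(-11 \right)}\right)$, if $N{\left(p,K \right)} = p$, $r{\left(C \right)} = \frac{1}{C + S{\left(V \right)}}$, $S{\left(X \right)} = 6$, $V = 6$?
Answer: $\frac{696}{5} \approx 139.2$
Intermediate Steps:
$r{\left(C \right)} = \frac{1}{6 + C}$ ($r{\left(C \right)} = \frac{1}{C + 6} = \frac{1}{6 + C}$)
$24 \left(N{\left(6,13 \right)} + r{\left(-11 \right)}\right) = 24 \left(6 + \frac{1}{6 - 11}\right) = 24 \left(6 + \frac{1}{-5}\right) = 24 \left(6 - \frac{1}{5}\right) = 24 \cdot \frac{29}{5} = \frac{696}{5}$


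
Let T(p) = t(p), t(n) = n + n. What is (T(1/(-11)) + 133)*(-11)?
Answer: -1461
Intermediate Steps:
t(n) = 2*n
T(p) = 2*p
(T(1/(-11)) + 133)*(-11) = (2/(-11) + 133)*(-11) = (2*(-1/11) + 133)*(-11) = (-2/11 + 133)*(-11) = (1461/11)*(-11) = -1461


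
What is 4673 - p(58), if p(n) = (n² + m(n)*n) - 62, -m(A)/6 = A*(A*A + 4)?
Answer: 67981083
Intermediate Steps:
m(A) = -6*A*(4 + A²) (m(A) = -6*A*(A*A + 4) = -6*A*(A² + 4) = -6*A*(4 + A²))
p(n) = -62 + n² - 6*n²*(4 + n²) (p(n) = (n² + (-6*n*(4 + n²))*n) - 62 = (n² - 6*n²*(4 + n²)) - 62 = -62 + n² - 6*n²*(4 + n²))
4673 - p(58) = 4673 - (-62 - 23*58² - 6*58⁴) = 4673 - (-62 - 23*3364 - 6*11316496) = 4673 - (-62 - 77372 - 67898976) = 4673 - 1*(-67976410) = 4673 + 67976410 = 67981083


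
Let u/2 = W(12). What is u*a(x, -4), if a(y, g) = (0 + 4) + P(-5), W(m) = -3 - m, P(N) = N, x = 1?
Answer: 30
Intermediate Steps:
a(y, g) = -1 (a(y, g) = (0 + 4) - 5 = 4 - 5 = -1)
u = -30 (u = 2*(-3 - 1*12) = 2*(-3 - 12) = 2*(-15) = -30)
u*a(x, -4) = -30*(-1) = 30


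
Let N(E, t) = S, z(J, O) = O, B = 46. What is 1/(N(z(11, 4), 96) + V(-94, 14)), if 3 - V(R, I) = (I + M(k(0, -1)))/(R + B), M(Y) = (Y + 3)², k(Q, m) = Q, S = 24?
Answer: 48/1319 ≈ 0.036391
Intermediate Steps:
M(Y) = (3 + Y)²
N(E, t) = 24
V(R, I) = 3 - (9 + I)/(46 + R) (V(R, I) = 3 - (I + (3 + 0)²)/(R + 46) = 3 - (I + 3²)/(46 + R) = 3 - (I + 9)/(46 + R) = 3 - (9 + I)/(46 + R))
1/(N(z(11, 4), 96) + V(-94, 14)) = 1/(24 + (129 - 1*14 + 3*(-94))/(46 - 94)) = 1/(24 + (129 - 14 - 282)/(-48)) = 1/(24 - 1/48*(-167)) = 1/(24 + 167/48) = 1/(1319/48) = 48/1319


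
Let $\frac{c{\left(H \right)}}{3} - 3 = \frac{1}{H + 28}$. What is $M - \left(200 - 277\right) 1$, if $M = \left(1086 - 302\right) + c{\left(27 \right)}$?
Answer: $\frac{47853}{55} \approx 870.05$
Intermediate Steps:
$c{\left(H \right)} = 9 + \frac{3}{28 + H}$ ($c{\left(H \right)} = 9 + \frac{3}{H + 28} = 9 + \frac{3}{28 + H}$)
$M = \frac{43618}{55}$ ($M = \left(1086 - 302\right) + \frac{3 \left(85 + 3 \cdot 27\right)}{28 + 27} = 784 + \frac{3 \left(85 + 81\right)}{55} = 784 + 3 \cdot \frac{1}{55} \cdot 166 = 784 + \frac{498}{55} = \frac{43618}{55} \approx 793.05$)
$M - \left(200 - 277\right) 1 = \frac{43618}{55} - \left(200 - 277\right) 1 = \frac{43618}{55} - \left(-77\right) 1 = \frac{43618}{55} - -77 = \frac{43618}{55} + 77 = \frac{47853}{55}$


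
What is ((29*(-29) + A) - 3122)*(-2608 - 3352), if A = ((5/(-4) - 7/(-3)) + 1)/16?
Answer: 566848895/24 ≈ 2.3619e+7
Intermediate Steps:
A = 25/192 (A = ((5*(-¼) - 7*(-⅓)) + 1)*(1/16) = ((-5/4 + 7/3) + 1)*(1/16) = (13/12 + 1)*(1/16) = (25/12)*(1/16) = 25/192 ≈ 0.13021)
((29*(-29) + A) - 3122)*(-2608 - 3352) = ((29*(-29) + 25/192) - 3122)*(-2608 - 3352) = ((-841 + 25/192) - 3122)*(-5960) = (-161447/192 - 3122)*(-5960) = -760871/192*(-5960) = 566848895/24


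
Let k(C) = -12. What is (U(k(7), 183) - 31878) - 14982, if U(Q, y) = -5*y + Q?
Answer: -47787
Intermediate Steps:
U(Q, y) = Q - 5*y
(U(k(7), 183) - 31878) - 14982 = ((-12 - 5*183) - 31878) - 14982 = ((-12 - 915) - 31878) - 14982 = (-927 - 31878) - 14982 = -32805 - 14982 = -47787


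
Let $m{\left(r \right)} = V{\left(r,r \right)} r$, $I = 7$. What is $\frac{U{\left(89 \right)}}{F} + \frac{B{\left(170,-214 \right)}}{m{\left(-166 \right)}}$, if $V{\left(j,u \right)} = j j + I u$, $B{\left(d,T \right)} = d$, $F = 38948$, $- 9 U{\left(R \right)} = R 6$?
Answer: $- \frac{5553843}{3555144229} \approx -0.0015622$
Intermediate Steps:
$U{\left(R \right)} = - \frac{2 R}{3}$ ($U{\left(R \right)} = - \frac{R 6}{9} = - \frac{6 R}{9} = - \frac{2 R}{3}$)
$V{\left(j,u \right)} = j^{2} + 7 u$ ($V{\left(j,u \right)} = j j + 7 u = j^{2} + 7 u$)
$m{\left(r \right)} = r \left(r^{2} + 7 r\right)$ ($m{\left(r \right)} = \left(r^{2} + 7 r\right) r = r \left(r^{2} + 7 r\right)$)
$\frac{U{\left(89 \right)}}{F} + \frac{B{\left(170,-214 \right)}}{m{\left(-166 \right)}} = \frac{\left(- \frac{2}{3}\right) 89}{38948} + \frac{170}{\left(-166\right)^{2} \left(7 - 166\right)} = \left(- \frac{178}{3}\right) \frac{1}{38948} + \frac{170}{27556 \left(-159\right)} = - \frac{89}{58422} + \frac{170}{-4381404} = - \frac{89}{58422} + 170 \left(- \frac{1}{4381404}\right) = - \frac{89}{58422} - \frac{85}{2190702} = - \frac{5553843}{3555144229}$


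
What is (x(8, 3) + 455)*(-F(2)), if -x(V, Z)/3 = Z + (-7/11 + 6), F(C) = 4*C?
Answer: -37832/11 ≈ -3439.3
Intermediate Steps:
x(V, Z) = -177/11 - 3*Z (x(V, Z) = -3*(Z + (-7/11 + 6)) = -3*(Z + 59/11) = -3*(59/11 + Z) = -177/11 - 3*Z)
(x(8, 3) + 455)*(-F(2)) = ((-177/11 - 3*3) + 455)*(-4*2) = ((-177/11 - 9) + 455)*(-1*8) = (-276/11 + 455)*(-8) = (4729/11)*(-8) = -37832/11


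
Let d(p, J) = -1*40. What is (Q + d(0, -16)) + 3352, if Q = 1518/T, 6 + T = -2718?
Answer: 1503395/454 ≈ 3311.4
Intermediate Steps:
T = -2724 (T = -6 - 2718 = -2724)
d(p, J) = -40
Q = -253/454 (Q = 1518/(-2724) = 1518*(-1/2724) = -253/454 ≈ -0.55727)
(Q + d(0, -16)) + 3352 = (-253/454 - 40) + 3352 = -18413/454 + 3352 = 1503395/454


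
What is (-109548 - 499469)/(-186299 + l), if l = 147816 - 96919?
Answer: 609017/135402 ≈ 4.4978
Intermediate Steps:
l = 50897
(-109548 - 499469)/(-186299 + l) = (-109548 - 499469)/(-186299 + 50897) = -609017/(-135402) = -609017*(-1/135402) = 609017/135402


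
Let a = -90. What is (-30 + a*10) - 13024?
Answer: -13954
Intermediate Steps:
(-30 + a*10) - 13024 = (-30 - 90*10) - 13024 = (-30 - 900) - 13024 = -930 - 13024 = -13954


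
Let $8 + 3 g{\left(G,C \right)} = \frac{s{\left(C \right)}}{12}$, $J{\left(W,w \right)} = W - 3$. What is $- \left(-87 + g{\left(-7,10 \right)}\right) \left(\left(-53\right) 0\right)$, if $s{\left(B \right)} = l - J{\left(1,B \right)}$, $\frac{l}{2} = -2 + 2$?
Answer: $0$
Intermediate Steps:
$J{\left(W,w \right)} = -3 + W$ ($J{\left(W,w \right)} = W - 3 = -3 + W$)
$l = 0$ ($l = 2 \left(-2 + 2\right) = 2 \cdot 0 = 0$)
$s{\left(B \right)} = 2$ ($s{\left(B \right)} = 0 - \left(-3 + 1\right) = 0 - -2 = 0 + 2 = 2$)
$g{\left(G,C \right)} = - \frac{47}{18}$ ($g{\left(G,C \right)} = - \frac{8}{3} + \frac{2 \cdot \frac{1}{12}}{3} = - \frac{8}{3} + \frac{1}{3} \cdot \frac{1}{6} = - \frac{8}{3} + \frac{1}{18} = - \frac{47}{18}$)
$- \left(-87 + g{\left(-7,10 \right)}\right) \left(\left(-53\right) 0\right) = - \left(-87 - \frac{47}{18}\right) \left(\left(-53\right) 0\right) = - \frac{\left(-1613\right) 0}{18} = \left(-1\right) 0 = 0$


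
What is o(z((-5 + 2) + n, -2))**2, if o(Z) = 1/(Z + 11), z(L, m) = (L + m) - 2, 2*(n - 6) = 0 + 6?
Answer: 1/169 ≈ 0.0059172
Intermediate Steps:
n = 9 (n = 6 + (0 + 6)/2 = 6 + (1/2)*6 = 6 + 3 = 9)
z(L, m) = -2 + L + m
o(Z) = 1/(11 + Z)
o(z((-5 + 2) + n, -2))**2 = (1/(11 + (-2 + ((-5 + 2) + 9) - 2)))**2 = (1/(11 + (-2 + (-3 + 9) - 2)))**2 = (1/(11 + (-2 + 6 - 2)))**2 = (1/(11 + 2))**2 = (1/13)**2 = 1/169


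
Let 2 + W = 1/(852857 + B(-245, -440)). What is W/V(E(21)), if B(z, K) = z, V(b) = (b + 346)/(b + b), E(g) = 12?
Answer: -1705223/12718129 ≈ -0.13408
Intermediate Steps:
V(b) = (346 + b)/(2*b) (V(b) = (346 + b)/((2*b)) = (346 + b)*(1/(2*b)) = (346 + b)/(2*b))
W = -1705223/852612 (W = -2 + 1/(852857 - 245) = -2 + 1/852612 = -1705223/852612 ≈ -2.0000)
W/V(E(21)) = -1705223*24/(346 + 12)/852612 = -1705223/(852612*((½)*(1/12)*358)) = -1705223/(852612*179/12) = -1705223/852612*12/179 = -1705223/12718129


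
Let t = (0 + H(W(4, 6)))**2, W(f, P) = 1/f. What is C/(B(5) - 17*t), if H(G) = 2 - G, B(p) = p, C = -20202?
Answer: 107744/251 ≈ 429.26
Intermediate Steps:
t = 49/16 (t = (0 + (2 - 1/4))**2 = (0 + 7/4)**2 = (7/4)**2 = 49/16 ≈ 3.0625)
C/(B(5) - 17*t) = -20202/(5 - 17*49/16) = -20202/(5 - 833/16) = -20202/(-753/16) = -20202*(-16/753) = 107744/251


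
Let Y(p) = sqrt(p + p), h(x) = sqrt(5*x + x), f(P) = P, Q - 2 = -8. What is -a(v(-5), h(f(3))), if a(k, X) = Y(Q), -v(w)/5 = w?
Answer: -2*I*sqrt(3) ≈ -3.4641*I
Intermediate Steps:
Q = -6 (Q = 2 - 8 = -6)
h(x) = sqrt(6)*sqrt(x) (h(x) = sqrt(6*x) = sqrt(6)*sqrt(x))
v(w) = -5*w
Y(p) = sqrt(2)*sqrt(p) (Y(p) = sqrt(2*p) = sqrt(2)*sqrt(p))
a(k, X) = 2*I*sqrt(3) (a(k, X) = sqrt(2)*sqrt(-6) = sqrt(2)*(I*sqrt(6)) = 2*I*sqrt(3))
-a(v(-5), h(f(3))) = -2*I*sqrt(3)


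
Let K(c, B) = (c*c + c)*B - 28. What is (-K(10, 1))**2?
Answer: 6724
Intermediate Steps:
K(c, B) = -28 + B*(c + c**2) (K(c, B) = (c**2 + c)*B - 28 = (c + c**2)*B - 28 = B*(c + c**2) - 28 = -28 + B*(c + c**2))
(-K(10, 1))**2 = (-(-28 + 1*10 + 1*10**2))**2 = (-(-28 + 10 + 1*100))**2 = (-(-28 + 10 + 100))**2 = (-1*82)**2 = (-82)**2 = 6724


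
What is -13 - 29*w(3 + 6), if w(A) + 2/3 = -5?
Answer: 454/3 ≈ 151.33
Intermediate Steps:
w(A) = -17/3 (w(A) = -2/3 - 5 = -17/3)
-13 - 29*w(3 + 6) = -13 - 29*(-17/3) = -13 + 493/3 = 454/3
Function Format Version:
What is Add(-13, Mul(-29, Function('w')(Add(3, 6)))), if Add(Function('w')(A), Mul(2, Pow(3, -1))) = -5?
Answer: Rational(454, 3) ≈ 151.33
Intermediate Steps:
Function('w')(A) = Rational(-17, 3) (Function('w')(A) = Add(Rational(-2, 3), -5) = Rational(-17, 3))
Add(-13, Mul(-29, Function('w')(Add(3, 6)))) = Add(-13, Mul(-29, Rational(-17, 3))) = Add(-13, Rational(493, 3)) = Rational(454, 3)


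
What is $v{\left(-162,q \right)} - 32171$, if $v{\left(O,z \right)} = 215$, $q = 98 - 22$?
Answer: $-31956$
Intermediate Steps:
$q = 76$ ($q = 98 - 22 = 76$)
$v{\left(-162,q \right)} - 32171 = 215 - 32171 = -31956$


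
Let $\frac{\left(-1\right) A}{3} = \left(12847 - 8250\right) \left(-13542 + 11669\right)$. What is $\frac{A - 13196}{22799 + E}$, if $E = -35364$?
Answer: $- \frac{25817347}{12565} \approx -2054.7$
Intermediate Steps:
$A = 25830543$ ($A = - 3 \left(12847 - 8250\right) \left(-13542 + 11669\right) = - 3 \cdot 4597 \left(-1873\right) = \left(-3\right) \left(-8610181\right) = 25830543$)
$\frac{A - 13196}{22799 + E} = \frac{25830543 - 13196}{22799 - 35364} = \frac{25817347}{-12565} = 25817347 \left(- \frac{1}{12565}\right) = - \frac{25817347}{12565}$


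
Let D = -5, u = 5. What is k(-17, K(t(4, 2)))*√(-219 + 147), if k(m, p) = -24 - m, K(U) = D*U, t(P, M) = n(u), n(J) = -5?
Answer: -42*I*√2 ≈ -59.397*I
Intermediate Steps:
t(P, M) = -5
K(U) = -5*U
k(-17, K(t(4, 2)))*√(-219 + 147) = (-24 - 1*(-17))*√(-219 + 147) = (-24 + 17)*√(-72) = -42*I*√2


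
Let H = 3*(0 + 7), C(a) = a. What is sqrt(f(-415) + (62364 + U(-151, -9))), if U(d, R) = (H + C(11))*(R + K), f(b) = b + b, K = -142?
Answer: sqrt(56702) ≈ 238.12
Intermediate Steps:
f(b) = 2*b
H = 21 (H = 3*7 = 21)
U(d, R) = -4544 + 32*R (U(d, R) = (21 + 11)*(R - 142) = 32*(-142 + R) = -4544 + 32*R)
sqrt(f(-415) + (62364 + U(-151, -9))) = sqrt(2*(-415) + (62364 + (-4544 + 32*(-9)))) = sqrt(-830 + (62364 + (-4544 - 288))) = sqrt(-830 + (62364 - 4832)) = sqrt(-830 + 57532) = sqrt(56702)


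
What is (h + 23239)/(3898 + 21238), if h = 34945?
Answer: 7273/3142 ≈ 2.3148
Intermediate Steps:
(h + 23239)/(3898 + 21238) = (34945 + 23239)/(3898 + 21238) = 58184/25136 = 58184*(1/25136) = 7273/3142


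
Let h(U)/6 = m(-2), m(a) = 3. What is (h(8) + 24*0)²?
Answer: 324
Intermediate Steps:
h(U) = 18 (h(U) = 6*3 = 18)
(h(8) + 24*0)² = (18 + 24*0)² = (18 + 0)² = 18² = 324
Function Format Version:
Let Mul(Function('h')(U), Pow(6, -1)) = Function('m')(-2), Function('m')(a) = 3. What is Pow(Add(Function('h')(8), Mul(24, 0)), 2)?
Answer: 324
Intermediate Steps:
Function('h')(U) = 18 (Function('h')(U) = Mul(6, 3) = 18)
Pow(Add(Function('h')(8), Mul(24, 0)), 2) = Pow(Add(18, Mul(24, 0)), 2) = Pow(Add(18, 0), 2) = Pow(18, 2) = 324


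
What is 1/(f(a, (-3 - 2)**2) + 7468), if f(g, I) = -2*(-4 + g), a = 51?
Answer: 1/7374 ≈ 0.00013561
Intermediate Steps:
f(g, I) = 8 - 2*g
1/(f(a, (-3 - 2)**2) + 7468) = 1/((8 - 2*51) + 7468) = 1/((8 - 102) + 7468) = 1/(-94 + 7468) = 1/7374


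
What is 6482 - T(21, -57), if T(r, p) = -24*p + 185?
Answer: 4929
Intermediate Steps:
T(r, p) = 185 - 24*p
6482 - T(21, -57) = 6482 - (185 - 24*(-57)) = 6482 - (185 + 1368) = 6482 - 1*1553 = 6482 - 1553 = 4929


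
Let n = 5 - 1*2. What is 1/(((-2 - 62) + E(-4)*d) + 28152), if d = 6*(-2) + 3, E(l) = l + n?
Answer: 1/28097 ≈ 3.5591e-5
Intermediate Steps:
n = 3 (n = 5 - 2 = 3)
E(l) = 3 + l (E(l) = l + 3 = 3 + l)
d = -9 (d = -12 + 3 = -9)
1/(((-2 - 62) + E(-4)*d) + 28152) = 1/(((-2 - 62) + (3 - 4)*(-9)) + 28152) = 1/((-64 - 1*(-9)) + 28152) = 1/((-64 + 9) + 28152) = 1/(-55 + 28152) = 1/28097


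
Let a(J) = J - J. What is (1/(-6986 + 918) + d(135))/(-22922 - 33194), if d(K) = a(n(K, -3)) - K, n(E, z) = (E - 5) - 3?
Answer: 819181/340511888 ≈ 0.0024057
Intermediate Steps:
n(E, z) = -8 + E (n(E, z) = (-5 + E) - 3 = -8 + E)
a(J) = 0
d(K) = -K (d(K) = 0 - K = -K)
(1/(-6986 + 918) + d(135))/(-22922 - 33194) = (1/(-6986 + 918) - 1*135)/(-22922 - 33194) = (1/(-6068) - 135)/(-56116) = (-1/6068 - 135)*(-1/56116) = -819181/6068*(-1/56116) = 819181/340511888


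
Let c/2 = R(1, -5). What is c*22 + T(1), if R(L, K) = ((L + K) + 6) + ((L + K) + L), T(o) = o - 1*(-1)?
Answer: -42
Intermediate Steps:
T(o) = 1 + o (T(o) = o + 1 = 1 + o)
R(L, K) = 6 + 2*K + 3*L (R(L, K) = ((K + L) + 6) + ((K + L) + L) = (6 + K + L) + (K + 2*L) = 6 + 2*K + 3*L)
c = -2 (c = 2*(6 + 2*(-5) + 3*1) = 2*(6 - 10 + 3) = 2*(-1) = -2)
c*22 + T(1) = -2*22 + (1 + 1) = -44 + 2 = -42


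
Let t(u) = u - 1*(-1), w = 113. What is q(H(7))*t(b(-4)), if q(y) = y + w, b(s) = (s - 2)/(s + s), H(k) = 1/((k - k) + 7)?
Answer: 198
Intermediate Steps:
H(k) = ⅐ (H(k) = 1/(0 + 7) = 1/7 = ⅐)
b(s) = (-2 + s)/(2*s) (b(s) = (-2 + s)/((2*s)) = (-2 + s)*(1/(2*s)) = (-2 + s)/(2*s))
q(y) = 113 + y (q(y) = y + 113 = 113 + y)
t(u) = 1 + u (t(u) = u + 1 = 1 + u)
q(H(7))*t(b(-4)) = (113 + ⅐)*(1 + (½)*(-2 - 4)/(-4)) = 792*(1 + (½)*(-¼)*(-6))/7 = 792*(1 + ¾)/7 = (792/7)*(7/4) = 198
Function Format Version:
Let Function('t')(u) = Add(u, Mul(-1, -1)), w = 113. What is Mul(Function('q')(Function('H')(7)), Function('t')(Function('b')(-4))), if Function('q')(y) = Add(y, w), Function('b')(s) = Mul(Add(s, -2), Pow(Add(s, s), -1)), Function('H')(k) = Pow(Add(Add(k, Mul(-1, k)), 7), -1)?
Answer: 198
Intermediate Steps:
Function('H')(k) = Rational(1, 7) (Function('H')(k) = Pow(Add(0, 7), -1) = Pow(7, -1) = Rational(1, 7))
Function('b')(s) = Mul(Rational(1, 2), Pow(s, -1), Add(-2, s)) (Function('b')(s) = Mul(Add(-2, s), Pow(Mul(2, s), -1)) = Mul(Add(-2, s), Mul(Rational(1, 2), Pow(s, -1))) = Mul(Rational(1, 2), Pow(s, -1), Add(-2, s)))
Function('q')(y) = Add(113, y) (Function('q')(y) = Add(y, 113) = Add(113, y))
Function('t')(u) = Add(1, u) (Function('t')(u) = Add(u, 1) = Add(1, u))
Mul(Function('q')(Function('H')(7)), Function('t')(Function('b')(-4))) = Mul(Add(113, Rational(1, 7)), Add(1, Mul(Rational(1, 2), Pow(-4, -1), Add(-2, -4)))) = Mul(Rational(792, 7), Add(1, Mul(Rational(1, 2), Rational(-1, 4), -6))) = Mul(Rational(792, 7), Add(1, Rational(3, 4))) = Mul(Rational(792, 7), Rational(7, 4)) = 198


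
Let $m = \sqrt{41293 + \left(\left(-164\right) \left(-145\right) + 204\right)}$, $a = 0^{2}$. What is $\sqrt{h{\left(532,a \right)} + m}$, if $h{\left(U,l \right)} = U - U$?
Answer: $\sqrt{3} \sqrt[4]{7253} \approx 15.984$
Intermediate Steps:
$a = 0$
$h{\left(U,l \right)} = 0$
$m = 3 \sqrt{7253}$ ($m = \sqrt{41293 + \left(23780 + 204\right)} = \sqrt{41293 + 23984} = \sqrt{65277} = 3 \sqrt{7253} \approx 255.49$)
$\sqrt{h{\left(532,a \right)} + m} = \sqrt{0 + 3 \sqrt{7253}} = \sqrt{3 \sqrt{7253}} = \sqrt{3} \sqrt[4]{7253}$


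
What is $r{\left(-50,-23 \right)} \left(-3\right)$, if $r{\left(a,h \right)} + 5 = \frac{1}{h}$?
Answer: $\frac{348}{23} \approx 15.13$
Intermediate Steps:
$r{\left(a,h \right)} = -5 + \frac{1}{h}$
$r{\left(-50,-23 \right)} \left(-3\right) = \left(-5 + \frac{1}{-23}\right) \left(-3\right) = \left(-5 - \frac{1}{23}\right) \left(-3\right) = \left(- \frac{116}{23}\right) \left(-3\right) = \frac{348}{23}$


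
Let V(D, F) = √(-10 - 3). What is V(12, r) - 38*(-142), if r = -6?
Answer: 5396 + I*√13 ≈ 5396.0 + 3.6056*I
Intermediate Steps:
V(D, F) = I*√13 (V(D, F) = √(-13) = I*√13)
V(12, r) - 38*(-142) = I*√13 - 38*(-142) = I*√13 + 5396 = 5396 + I*√13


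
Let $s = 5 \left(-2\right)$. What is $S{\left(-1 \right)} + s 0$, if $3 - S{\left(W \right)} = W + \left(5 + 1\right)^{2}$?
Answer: $-32$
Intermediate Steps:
$S{\left(W \right)} = -33 - W$ ($S{\left(W \right)} = 3 - \left(W + \left(5 + 1\right)^{2}\right) = 3 - \left(W + 6^{2}\right) = 3 - \left(W + 36\right) = 3 - \left(36 + W\right) = -33 - W$)
$s = -10$
$S{\left(-1 \right)} + s 0 = \left(-33 - -1\right) - 0 = \left(-33 + 1\right) + 0 = -32 + 0 = -32$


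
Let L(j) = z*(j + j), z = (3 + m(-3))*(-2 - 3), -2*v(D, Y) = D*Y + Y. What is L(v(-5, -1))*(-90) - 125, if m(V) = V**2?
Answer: -21725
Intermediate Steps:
v(D, Y) = -Y/2 - D*Y/2 (v(D, Y) = -(D*Y + Y)/2 = -(Y + D*Y)/2 = -Y/2 - D*Y/2)
z = -60 (z = (3 + (-3)**2)*(-2 - 3) = (3 + 9)*(-5) = 12*(-5) = -60)
L(j) = -120*j (L(j) = -60*(j + j) = -120*j)
L(v(-5, -1))*(-90) - 125 = -(-60)*(-1)*(1 - 5)*(-90) - 125 = -(-60)*(-1)*(-4)*(-90) - 125 = -120*(-2)*(-90) - 125 = 240*(-90) - 125 = -21600 - 125 = -21725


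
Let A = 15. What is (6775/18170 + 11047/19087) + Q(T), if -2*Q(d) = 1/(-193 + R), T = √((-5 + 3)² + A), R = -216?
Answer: 13515911713/14184561311 ≈ 0.95286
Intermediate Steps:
T = √19 (T = √((-5 + 3)² + 15) = √((-2)² + 15) = √(4 + 15) = √19 ≈ 4.3589)
Q(d) = 1/818 (Q(d) = -1/(2*(-193 - 216)) = -½/(-409) = -½*(-1/409) = 1/818)
(6775/18170 + 11047/19087) + Q(T) = (6775/18170 + 11047/19087) + 1/818 = (6775*(1/18170) + 11047*(1/19087)) + 1/818 = (1355/3634 + 11047/19087) + 1/818 = 66007683/69362158 + 1/818 = 13515911713/14184561311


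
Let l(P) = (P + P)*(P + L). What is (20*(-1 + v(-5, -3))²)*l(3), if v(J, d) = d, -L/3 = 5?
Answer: -23040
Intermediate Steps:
L = -15 (L = -3*5 = -15)
l(P) = 2*P*(-15 + P) (l(P) = (P + P)*(P - 15) = (2*P)*(-15 + P) = 2*P*(-15 + P))
(20*(-1 + v(-5, -3))²)*l(3) = (20*(-1 - 3)²)*(2*3*(-15 + 3)) = (20*(-4)²)*(2*3*(-12)) = (20*16)*(-72) = 320*(-72) = -23040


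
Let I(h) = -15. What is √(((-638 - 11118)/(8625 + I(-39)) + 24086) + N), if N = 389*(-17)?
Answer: √323802241035/4305 ≈ 132.18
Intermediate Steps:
N = -6613
√(((-638 - 11118)/(8625 + I(-39)) + 24086) + N) = √(((-638 - 11118)/(8625 - 15) + 24086) - 6613) = √((-11756/8610 + 24086) - 6613) = √((-11756*1/8610 + 24086) - 6613) = √((-5878/4305 + 24086) - 6613) = √(103684352/4305 - 6613) = √(75215387/4305) = √323802241035/4305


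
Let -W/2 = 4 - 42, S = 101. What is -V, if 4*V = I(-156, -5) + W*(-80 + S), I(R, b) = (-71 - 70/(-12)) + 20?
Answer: -9305/24 ≈ -387.71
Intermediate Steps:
W = 76 (W = -2*(4 - 42) = -2*(-38) = 76)
I(R, b) = -271/6 (I(R, b) = (-71 - 70*(-1/12)) + 20 = (-71 + 35/6) + 20 = -391/6 + 20 = -271/6)
V = 9305/24 (V = (-271/6 + 76*(-80 + 101))/4 = (-271/6 + 76*21)/4 = (-271/6 + 1596)/4 = (¼)*(9305/6) = 9305/24 ≈ 387.71)
-V = -1*9305/24 = -9305/24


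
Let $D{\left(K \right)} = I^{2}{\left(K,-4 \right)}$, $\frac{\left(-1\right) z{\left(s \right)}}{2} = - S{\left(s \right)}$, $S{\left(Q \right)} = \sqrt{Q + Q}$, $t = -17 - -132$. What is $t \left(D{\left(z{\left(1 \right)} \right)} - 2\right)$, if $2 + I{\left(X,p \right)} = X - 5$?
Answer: $6325 - 3220 \sqrt{2} \approx 1771.2$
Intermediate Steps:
$t = 115$ ($t = -17 + 132 = 115$)
$S{\left(Q \right)} = \sqrt{2} \sqrt{Q}$ ($S{\left(Q \right)} = \sqrt{2 Q} = \sqrt{2} \sqrt{Q}$)
$z{\left(s \right)} = 2 \sqrt{2} \sqrt{s}$ ($z{\left(s \right)} = - 2 \left(- \sqrt{2} \sqrt{s}\right) = 2 \sqrt{2} \sqrt{s}$)
$I{\left(X,p \right)} = -7 + X$ ($I{\left(X,p \right)} = -2 + \left(X - 5\right) = -2 + \left(-5 + X\right) = -7 + X$)
$D{\left(K \right)} = \left(-7 + K\right)^{2}$
$t \left(D{\left(z{\left(1 \right)} \right)} - 2\right) = 115 \left(\left(-7 + 2 \sqrt{2} \sqrt{1}\right)^{2} - 2\right) = 115 \left(\left(-7 + 2 \sqrt{2} \cdot 1\right)^{2} - 2\right) = 115 \left(\left(-7 + 2 \sqrt{2}\right)^{2} - 2\right) = 115 \left(-2 + \left(-7 + 2 \sqrt{2}\right)^{2}\right) = -230 + 115 \left(-7 + 2 \sqrt{2}\right)^{2}$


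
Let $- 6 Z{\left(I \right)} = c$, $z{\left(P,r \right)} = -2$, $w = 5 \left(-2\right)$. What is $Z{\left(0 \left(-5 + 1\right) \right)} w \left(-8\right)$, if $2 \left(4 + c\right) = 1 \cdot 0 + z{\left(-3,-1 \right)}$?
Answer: $\frac{200}{3} \approx 66.667$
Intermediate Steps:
$w = -10$
$c = -5$ ($c = -4 + \frac{1 \cdot 0 - 2}{2} = -4 + \frac{0 - 2}{2} = -4 + \frac{1}{2} \left(-2\right) = -4 - 1 = -5$)
$Z{\left(I \right)} = \frac{5}{6}$ ($Z{\left(I \right)} = \left(- \frac{1}{6}\right) \left(-5\right) = \frac{5}{6}$)
$Z{\left(0 \left(-5 + 1\right) \right)} w \left(-8\right) = \frac{5}{6} \left(-10\right) \left(-8\right) = \left(- \frac{25}{3}\right) \left(-8\right) = \frac{200}{3}$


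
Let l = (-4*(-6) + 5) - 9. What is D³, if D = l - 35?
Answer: -3375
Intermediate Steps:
l = 20 (l = (24 + 5) - 9 = 29 - 9 = 20)
D = -15 (D = 20 - 35 = -15)
D³ = (-15)³ = -3375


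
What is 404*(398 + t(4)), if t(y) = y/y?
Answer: 161196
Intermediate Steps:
t(y) = 1
404*(398 + t(4)) = 404*(398 + 1) = 404*399 = 161196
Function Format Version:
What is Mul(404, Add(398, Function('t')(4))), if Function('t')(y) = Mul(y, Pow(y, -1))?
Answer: 161196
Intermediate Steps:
Function('t')(y) = 1
Mul(404, Add(398, Function('t')(4))) = Mul(404, Add(398, 1)) = Mul(404, 399) = 161196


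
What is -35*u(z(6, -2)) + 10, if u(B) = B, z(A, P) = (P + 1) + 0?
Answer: 45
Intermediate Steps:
z(A, P) = 1 + P (z(A, P) = (1 + P) + 0 = 1 + P)
-35*u(z(6, -2)) + 10 = -35*(1 - 2) + 10 = -35*(-1) + 10 = 35 + 10 = 45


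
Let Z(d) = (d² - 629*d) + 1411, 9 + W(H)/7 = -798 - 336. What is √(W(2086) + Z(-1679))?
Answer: 3*√429838 ≈ 1966.9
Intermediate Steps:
W(H) = -8001 (W(H) = -63 + 7*(-798 - 336) = -63 + 7*(-1134) = -63 - 7938 = -8001)
Z(d) = 1411 + d² - 629*d
√(W(2086) + Z(-1679)) = √(-8001 + (1411 + (-1679)² - 629*(-1679))) = √(-8001 + (1411 + 2819041 + 1056091)) = √(-8001 + 3876543) = √3868542 = 3*√429838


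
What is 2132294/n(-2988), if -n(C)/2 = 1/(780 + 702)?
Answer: -1580029854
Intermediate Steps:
n(C) = -1/741 (n(C) = -2/(780 + 702) = -2/1482 = -2*1/1482 = -1/741)
2132294/n(-2988) = 2132294/(-1/741) = 2132294*(-741) = -1580029854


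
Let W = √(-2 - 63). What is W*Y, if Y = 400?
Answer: 400*I*√65 ≈ 3224.9*I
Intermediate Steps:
W = I*√65 (W = √(-65) = I*√65 ≈ 8.0623*I)
W*Y = (I*√65)*400 = 400*I*√65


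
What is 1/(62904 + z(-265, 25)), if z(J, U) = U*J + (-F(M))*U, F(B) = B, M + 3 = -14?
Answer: 1/56704 ≈ 1.7635e-5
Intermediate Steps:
M = -17 (M = -3 - 14 = -17)
z(J, U) = 17*U + J*U (z(J, U) = U*J + (-1*(-17))*U = J*U + 17*U = 17*U + J*U)
1/(62904 + z(-265, 25)) = 1/(62904 + 25*(17 - 265)) = 1/(62904 + 25*(-248)) = 1/(62904 - 6200) = 1/56704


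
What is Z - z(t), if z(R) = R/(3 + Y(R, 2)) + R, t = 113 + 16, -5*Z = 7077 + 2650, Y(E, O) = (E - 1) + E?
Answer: -539473/260 ≈ -2074.9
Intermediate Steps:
Y(E, O) = -1 + 2*E (Y(E, O) = (-1 + E) + E = -1 + 2*E)
Z = -9727/5 (Z = -(7077 + 2650)/5 = -⅕*9727 = -9727/5 ≈ -1945.4)
t = 129
z(R) = R + R/(2 + 2*R) (z(R) = R/(3 + (-1 + 2*R)) + R = R/(2 + 2*R) + R = R + R/(2 + 2*R))
Z - z(t) = -9727/5 - 129*(3 + 2*129)/(2*(1 + 129)) = -9727/5 - 129*(3 + 258)/(2*130) = -9727/5 - 129*261/(2*130) = -9727/5 - 1*33669/260 = -9727/5 - 33669/260 = -539473/260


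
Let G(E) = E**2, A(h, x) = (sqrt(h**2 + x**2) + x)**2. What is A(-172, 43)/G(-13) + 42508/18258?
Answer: 307423304/1542801 + 3698*sqrt(17)/169 ≈ 289.48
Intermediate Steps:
A(h, x) = (x + sqrt(h**2 + x**2))**2
A(-172, 43)/G(-13) + 42508/18258 = (43 + sqrt((-172)**2 + 43**2))**2/((-13)**2) + 42508/18258 = (43 + sqrt(29584 + 1849))**2/169 + 42508*(1/18258) = (43 + sqrt(31433))**2*(1/169) + 21254/9129 = (43 + 43*sqrt(17))**2*(1/169) + 21254/9129 = (43 + 43*sqrt(17))**2/169 + 21254/9129 = 21254/9129 + (43 + 43*sqrt(17))**2/169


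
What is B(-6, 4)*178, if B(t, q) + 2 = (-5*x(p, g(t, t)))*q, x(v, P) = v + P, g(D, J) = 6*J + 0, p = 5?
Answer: 110004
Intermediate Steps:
g(D, J) = 6*J
x(v, P) = P + v
B(t, q) = -2 + q*(-25 - 30*t) (B(t, q) = -2 + (-5*(6*t + 5))*q = -2 + (-5*(5 + 6*t))*q = -2 + (-25 - 30*t)*q = -2 + q*(-25 - 30*t))
B(-6, 4)*178 = (-2 - 5*4*(5 + 6*(-6)))*178 = (-2 - 5*4*(5 - 36))*178 = (-2 - 5*4*(-31))*178 = (-2 + 620)*178 = 618*178 = 110004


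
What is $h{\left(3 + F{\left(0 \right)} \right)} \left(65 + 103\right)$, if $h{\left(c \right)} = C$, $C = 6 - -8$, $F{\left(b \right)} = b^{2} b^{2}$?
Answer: $2352$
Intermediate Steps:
$F{\left(b \right)} = b^{4}$
$C = 14$ ($C = 6 + 8 = 14$)
$h{\left(c \right)} = 14$
$h{\left(3 + F{\left(0 \right)} \right)} \left(65 + 103\right) = 14 \left(65 + 103\right) = 14 \cdot 168 = 2352$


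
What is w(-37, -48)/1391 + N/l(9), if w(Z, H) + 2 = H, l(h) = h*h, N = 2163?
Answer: 1001561/37557 ≈ 26.668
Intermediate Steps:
l(h) = h²
w(Z, H) = -2 + H
w(-37, -48)/1391 + N/l(9) = (-2 - 48)/1391 + 2163/(9²) = -50*1/1391 + 2163/81 = -50/1391 + 2163*(1/81) = -50/1391 + 721/27 = 1001561/37557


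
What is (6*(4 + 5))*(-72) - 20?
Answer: -3908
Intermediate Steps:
(6*(4 + 5))*(-72) - 20 = (6*9)*(-72) - 20 = 54*(-72) - 20 = -3888 - 20 = -3908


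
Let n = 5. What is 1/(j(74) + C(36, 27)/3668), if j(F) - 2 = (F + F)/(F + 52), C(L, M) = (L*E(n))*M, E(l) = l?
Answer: 1179/5305 ≈ 0.22224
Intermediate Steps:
C(L, M) = 5*L*M (C(L, M) = (L*5)*M = (5*L)*M = 5*L*M)
j(F) = 2 + 2*F/(52 + F) (j(F) = 2 + (F + F)/(F + 52) = 2 + (2*F)/(52 + F) = 2 + 2*F/(52 + F))
1/(j(74) + C(36, 27)/3668) = 1/(4*(26 + 74)/(52 + 74) + (5*36*27)/3668) = 1/(4*100/126 + 4860*(1/3668)) = 1/(4*(1/126)*100 + 1215/917) = 1/(200/63 + 1215/917) = 1/(5305/1179) = 1179/5305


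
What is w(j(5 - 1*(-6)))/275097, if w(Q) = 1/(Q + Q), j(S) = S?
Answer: 1/6052134 ≈ 1.6523e-7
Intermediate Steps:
w(Q) = 1/(2*Q)
w(j(5 - 1*(-6)))/275097 = (1/(2*(5 - 1*(-6))))/275097 = (1/(2*(5 + 6)))*(1/275097) = ((1/2)/11)*(1/275097) = ((1/2)*(1/11))*(1/275097) = (1/22)*(1/275097) = 1/6052134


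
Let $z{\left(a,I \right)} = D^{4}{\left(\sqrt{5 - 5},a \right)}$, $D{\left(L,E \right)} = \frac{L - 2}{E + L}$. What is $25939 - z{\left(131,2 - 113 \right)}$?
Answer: $\frac{7639033450803}{294499921} \approx 25939.0$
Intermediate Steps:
$D{\left(L,E \right)} = \frac{-2 + L}{E + L}$
$z{\left(a,I \right)} = \frac{16}{a^{4}}$ ($z{\left(a,I \right)} = \left(\frac{-2 + \sqrt{5 - 5}}{a + \sqrt{5 - 5}}\right)^{4} = \left(\frac{-2 + \sqrt{0}}{a + \sqrt{0}}\right)^{4} = \left(\frac{-2 + 0}{a + 0}\right)^{4} = \left(\frac{1}{a} \left(-2\right)\right)^{4} = \left(- \frac{2}{a}\right)^{4} = \frac{16}{a^{4}}$)
$25939 - z{\left(131,2 - 113 \right)} = 25939 - \frac{16}{294499921} = \frac{7639033450803}{294499921}$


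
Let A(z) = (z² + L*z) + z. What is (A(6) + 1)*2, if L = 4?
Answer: 134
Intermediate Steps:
A(z) = z² + 5*z (A(z) = (z² + 4*z) + z = z² + 5*z)
(A(6) + 1)*2 = (6*(5 + 6) + 1)*2 = (6*11 + 1)*2 = (66 + 1)*2 = 67*2 = 134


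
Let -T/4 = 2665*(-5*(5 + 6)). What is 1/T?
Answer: 1/586300 ≈ 1.7056e-6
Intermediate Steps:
T = 586300 (T = -10660*(-5*(5 + 6)) = -10660*(-5*11) = -10660*(-55) = -4*(-146575) = 586300)
1/T = 1/586300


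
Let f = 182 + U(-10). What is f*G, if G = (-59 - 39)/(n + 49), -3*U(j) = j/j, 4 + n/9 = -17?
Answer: 763/6 ≈ 127.17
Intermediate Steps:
n = -189 (n = -36 + 9*(-17) = -36 - 153 = -189)
U(j) = -⅓ (U(j) = -j/(3*j) = -⅓*1 = -⅓)
G = 7/10 (G = (-59 - 39)/(-189 + 49) = -98/(-140) = -98*(-1/140) = 7/10 ≈ 0.70000)
f = 545/3 (f = 182 - ⅓ = 545/3 ≈ 181.67)
f*G = (545/3)*(7/10) = 763/6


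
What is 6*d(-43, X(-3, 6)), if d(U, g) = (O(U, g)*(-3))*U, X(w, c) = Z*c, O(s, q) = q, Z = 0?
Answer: 0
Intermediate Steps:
X(w, c) = 0 (X(w, c) = 0*c = 0)
d(U, g) = -3*U*g (d(U, g) = (g*(-3))*U = (-3*g)*U = -3*U*g)
6*d(-43, X(-3, 6)) = 6*(-3*(-43)*0) = 6*0 = 0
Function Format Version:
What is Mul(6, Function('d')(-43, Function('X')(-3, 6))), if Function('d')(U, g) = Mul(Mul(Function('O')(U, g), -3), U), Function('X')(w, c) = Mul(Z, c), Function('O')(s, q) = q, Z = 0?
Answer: 0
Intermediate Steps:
Function('X')(w, c) = 0 (Function('X')(w, c) = Mul(0, c) = 0)
Function('d')(U, g) = Mul(-3, U, g) (Function('d')(U, g) = Mul(Mul(g, -3), U) = Mul(Mul(-3, g), U) = Mul(-3, U, g))
Mul(6, Function('d')(-43, Function('X')(-3, 6))) = Mul(6, Mul(-3, -43, 0)) = Mul(6, 0) = 0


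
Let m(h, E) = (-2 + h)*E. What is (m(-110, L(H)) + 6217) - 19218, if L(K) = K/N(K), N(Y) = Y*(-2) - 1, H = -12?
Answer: -297679/23 ≈ -12943.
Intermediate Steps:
N(Y) = -1 - 2*Y (N(Y) = -2*Y - 1 = -1 - 2*Y)
L(K) = K/(-1 - 2*K)
m(h, E) = E*(-2 + h)
(m(-110, L(H)) + 6217) - 19218 = ((-1*(-12)/(1 + 2*(-12)))*(-2 - 110) + 6217) - 19218 = (-1*(-12)/(1 - 24)*(-112) + 6217) - 19218 = (-1*(-12)/(-23)*(-112) + 6217) - 19218 = (-1*(-12)*(-1/23)*(-112) + 6217) - 19218 = (-12/23*(-112) + 6217) - 19218 = (1344/23 + 6217) - 19218 = 144335/23 - 19218 = -297679/23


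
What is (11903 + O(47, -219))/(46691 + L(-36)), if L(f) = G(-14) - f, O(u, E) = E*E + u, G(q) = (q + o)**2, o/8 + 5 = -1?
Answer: 59911/50571 ≈ 1.1847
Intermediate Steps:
o = -48 (o = -40 + 8*(-1) = -40 - 8 = -48)
G(q) = (-48 + q)**2 (G(q) = (q - 48)**2 = (-48 + q)**2)
O(u, E) = u + E**2 (O(u, E) = E**2 + u = u + E**2)
L(f) = 3844 - f (L(f) = (-48 - 14)**2 - f = (-62)**2 - f = 3844 - f)
(11903 + O(47, -219))/(46691 + L(-36)) = (11903 + (47 + (-219)**2))/(46691 + (3844 - 1*(-36))) = (11903 + (47 + 47961))/(46691 + (3844 + 36)) = (11903 + 48008)/(46691 + 3880) = 59911/50571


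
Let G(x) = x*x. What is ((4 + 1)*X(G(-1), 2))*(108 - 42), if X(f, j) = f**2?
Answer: 330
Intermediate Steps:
G(x) = x**2
((4 + 1)*X(G(-1), 2))*(108 - 42) = ((4 + 1)*((-1)**2)**2)*(108 - 42) = (5*1**2)*66 = (5*1)*66 = 5*66 = 330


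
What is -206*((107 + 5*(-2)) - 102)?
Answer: 1030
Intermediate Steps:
-206*((107 + 5*(-2)) - 102) = -206*((107 - 10) - 102) = -206*(97 - 102) = -206*(-5) = 1030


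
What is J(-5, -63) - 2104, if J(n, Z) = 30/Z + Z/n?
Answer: -219647/105 ≈ -2091.9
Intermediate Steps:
J(-5, -63) - 2104 = (30/(-63) - 63/(-5)) - 2104 = (30*(-1/63) - 63*(-⅕)) - 2104 = (-10/21 + 63/5) - 2104 = 1273/105 - 2104 = -219647/105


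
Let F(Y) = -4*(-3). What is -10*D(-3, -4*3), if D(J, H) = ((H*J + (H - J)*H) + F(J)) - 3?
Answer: -1530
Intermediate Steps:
F(Y) = 12
D(J, H) = 9 + H*J + H*(H - J) (D(J, H) = ((H*J + (H - J)*H) + 12) - 3 = ((H*J + H*(H - J)) + 12) - 3 = (12 + H*J + H*(H - J)) - 3 = 9 + H*J + H*(H - J))
-10*D(-3, -4*3) = -10*(9 + (-4*3)²) = -10*(9 + (-12)²) = -10*(9 + 144) = -10*153 = -1530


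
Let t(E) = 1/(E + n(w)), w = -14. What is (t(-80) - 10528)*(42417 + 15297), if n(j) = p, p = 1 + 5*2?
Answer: -13975118054/23 ≈ -6.0761e+8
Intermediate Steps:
p = 11 (p = 1 + 10 = 11)
n(j) = 11
t(E) = 1/(11 + E) (t(E) = 1/(E + 11) = 1/(11 + E))
(t(-80) - 10528)*(42417 + 15297) = (1/(11 - 80) - 10528)*(42417 + 15297) = (1/(-69) - 10528)*57714 = (-1/69 - 10528)*57714 = -726433/69*57714 = -13975118054/23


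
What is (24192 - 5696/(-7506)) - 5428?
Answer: 70424140/3753 ≈ 18765.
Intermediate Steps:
(24192 - 5696/(-7506)) - 5428 = (24192 - 5696*(-1/7506)) - 5428 = (24192 + 2848/3753) - 5428 = 90795424/3753 - 5428 = 70424140/3753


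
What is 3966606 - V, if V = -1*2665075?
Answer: 6631681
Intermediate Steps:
V = -2665075
3966606 - V = 3966606 - 1*(-2665075) = 3966606 + 2665075 = 6631681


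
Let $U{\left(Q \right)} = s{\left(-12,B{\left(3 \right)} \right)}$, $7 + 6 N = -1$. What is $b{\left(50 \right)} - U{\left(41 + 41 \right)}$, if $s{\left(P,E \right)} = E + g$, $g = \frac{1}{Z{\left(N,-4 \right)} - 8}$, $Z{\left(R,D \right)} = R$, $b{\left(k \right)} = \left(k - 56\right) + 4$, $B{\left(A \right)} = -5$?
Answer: $\frac{87}{28} \approx 3.1071$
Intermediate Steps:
$N = - \frac{4}{3}$ ($N = - \frac{7}{6} + \frac{1}{6} \left(-1\right) = - \frac{7}{6} - \frac{1}{6} = - \frac{4}{3} \approx -1.3333$)
$b{\left(k \right)} = -52 + k$ ($b{\left(k \right)} = \left(-56 + k\right) + 4 = -52 + k$)
$g = - \frac{3}{28}$ ($g = \frac{1}{- \frac{4}{3} - 8} = \frac{1}{- \frac{28}{3}} = - \frac{3}{28} \approx -0.10714$)
$s{\left(P,E \right)} = - \frac{3}{28} + E$ ($s{\left(P,E \right)} = E - \frac{3}{28} = - \frac{3}{28} + E$)
$U{\left(Q \right)} = - \frac{143}{28}$ ($U{\left(Q \right)} = - \frac{3}{28} - 5 = - \frac{143}{28}$)
$b{\left(50 \right)} - U{\left(41 + 41 \right)} = \left(-52 + 50\right) - - \frac{143}{28} = -2 + \frac{143}{28} = \frac{87}{28}$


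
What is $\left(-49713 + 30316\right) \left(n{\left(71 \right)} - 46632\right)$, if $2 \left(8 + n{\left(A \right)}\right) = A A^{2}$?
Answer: $- \frac{5133047507}{2} \approx -2.5665 \cdot 10^{9}$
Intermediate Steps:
$n{\left(A \right)} = -8 + \frac{A^{3}}{2}$ ($n{\left(A \right)} = -8 + \frac{A A^{2}}{2} = -8 + \frac{A^{3}}{2}$)
$\left(-49713 + 30316\right) \left(n{\left(71 \right)} - 46632\right) = \left(-49713 + 30316\right) \left(\left(-8 + \frac{71^{3}}{2}\right) - 46632\right) = - 19397 \left(\left(-8 + \frac{1}{2} \cdot 357911\right) - 46632\right) = - 19397 \left(\left(-8 + \frac{357911}{2}\right) - 46632\right) = - 19397 \left(\frac{357895}{2} - 46632\right) = \left(-19397\right) \frac{264631}{2} = - \frac{5133047507}{2}$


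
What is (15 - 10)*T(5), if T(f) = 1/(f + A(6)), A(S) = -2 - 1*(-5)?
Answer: 5/8 ≈ 0.62500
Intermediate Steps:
A(S) = 3 (A(S) = -2 + 5 = 3)
T(f) = 1/(3 + f) (T(f) = 1/(f + 3) = 1/(3 + f))
(15 - 10)*T(5) = (15 - 10)/(3 + 5) = 5/8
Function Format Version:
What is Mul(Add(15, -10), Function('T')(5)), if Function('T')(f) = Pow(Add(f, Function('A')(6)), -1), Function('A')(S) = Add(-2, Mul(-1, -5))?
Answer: Rational(5, 8) ≈ 0.62500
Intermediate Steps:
Function('A')(S) = 3 (Function('A')(S) = Add(-2, 5) = 3)
Function('T')(f) = Pow(Add(3, f), -1) (Function('T')(f) = Pow(Add(f, 3), -1) = Pow(Add(3, f), -1))
Mul(Add(15, -10), Function('T')(5)) = Mul(Add(15, -10), Pow(Add(3, 5), -1)) = Mul(5, Pow(8, -1)) = Mul(5, Rational(1, 8)) = Rational(5, 8)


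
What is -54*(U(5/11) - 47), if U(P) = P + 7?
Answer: 23490/11 ≈ 2135.5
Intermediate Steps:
U(P) = 7 + P
-54*(U(5/11) - 47) = -54*((7 + 5/11) - 47) = -54*(82/11 - 47) = -54*(-435/11) = 23490/11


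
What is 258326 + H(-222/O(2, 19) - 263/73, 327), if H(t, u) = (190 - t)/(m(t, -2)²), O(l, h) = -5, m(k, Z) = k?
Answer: 57281713028741/221741881 ≈ 2.5833e+5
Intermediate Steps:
H(t, u) = (190 - t)/t² (H(t, u) = (190 - t)/(t²) = (190 - t)/t²)
258326 + H(-222/O(2, 19) - 263/73, 327) = 258326 + (190 - (-222/(-5) - 263/73))/(-222/(-5) - 263/73)² = 258326 + (190 - (-222*(-⅕) - 263*1/73))/(-222*(-⅕) - 263*1/73)² = 258326 + (190 - (222/5 - 263/73))/(222/5 - 263/73)² = 258326 + (190 - 1*14891/365)/(14891/365)² = 258326 + 133225*(190 - 14891/365)/221741881 = 258326 + (133225/221741881)*(54459/365) = 258326 + 19877535/221741881 = 57281713028741/221741881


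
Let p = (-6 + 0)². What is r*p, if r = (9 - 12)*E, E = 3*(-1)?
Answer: 324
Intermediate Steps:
E = -3
p = 36 (p = (-6)² = 36)
r = 9 (r = (9 - 12)*(-3) = -3*(-3) = 9)
r*p = 9*36 = 324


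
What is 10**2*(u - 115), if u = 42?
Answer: -7300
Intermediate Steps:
10**2*(u - 115) = 10**2*(42 - 115) = 100*(-73) = -7300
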